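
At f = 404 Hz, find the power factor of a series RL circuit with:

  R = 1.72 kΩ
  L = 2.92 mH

Step 1 — Angular frequency: ω = 2π·f = 2π·404 = 2538 rad/s.
Step 2 — Component impedances:
  R: Z = R = 1720 Ω
  L: Z = jωL = j·2538·0.00292 = 0 + j7.412 Ω
Step 3 — Series combination: Z_total = R + L = 1720 + j7.412 Ω = 1720∠0.2° Ω.
Step 4 — Power factor: PF = cos(φ) = Re(Z)/|Z| = 1720/1720 = 1.
Step 5 — Type: Im(Z) = 7.412 ⇒ lagging (phase φ = 0.2°).

PF = 1 (lagging, φ = 0.2°)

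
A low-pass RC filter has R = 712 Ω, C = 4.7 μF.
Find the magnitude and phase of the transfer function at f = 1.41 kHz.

Step 1 — Angular frequency: ω = 2π·1410 = 8859 rad/s.
Step 2 — Transfer function: H(jω) = 1/(1 + jωRC).
Step 3 — Denominator: 1 + jωRC = 1 + j·8859·712·4.7e-06 = 1 + j29.65.
Step 4 — H = 0.001136 - j0.03369.
Step 5 — Magnitude: |H| = 0.03371 (-29.4 dB); phase: φ = -88.1°.

|H| = 0.03371 (-29.4 dB), φ = -88.1°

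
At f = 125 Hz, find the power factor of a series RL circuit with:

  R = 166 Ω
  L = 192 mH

Step 1 — Angular frequency: ω = 2π·f = 2π·125 = 785.4 rad/s.
Step 2 — Component impedances:
  R: Z = R = 166 Ω
  L: Z = jωL = j·785.4·0.192 = 0 + j150.8 Ω
Step 3 — Series combination: Z_total = R + L = 166 + j150.8 Ω = 224.3∠42.3° Ω.
Step 4 — Power factor: PF = cos(φ) = Re(Z)/|Z| = 166/224.27 = 0.7402.
Step 5 — Type: Im(Z) = 150.8 ⇒ lagging (phase φ = 42.3°).

PF = 0.7402 (lagging, φ = 42.3°)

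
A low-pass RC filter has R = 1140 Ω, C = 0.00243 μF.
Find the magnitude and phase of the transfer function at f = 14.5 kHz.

Step 1 — Angular frequency: ω = 2π·1.45e+04 = 9.111e+04 rad/s.
Step 2 — Transfer function: H(jω) = 1/(1 + jωRC).
Step 3 — Denominator: 1 + jωRC = 1 + j·9.111e+04·1140·2.43e-09 = 1 + j0.2524.
Step 4 — H = 0.9401 - j0.2373.
Step 5 — Magnitude: |H| = 0.9696 (-0.3 dB); phase: φ = -14.2°.

|H| = 0.9696 (-0.3 dB), φ = -14.2°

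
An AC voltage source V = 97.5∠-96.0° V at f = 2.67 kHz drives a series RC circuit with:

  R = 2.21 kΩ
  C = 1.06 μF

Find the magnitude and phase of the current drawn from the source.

Step 1 — Angular frequency: ω = 2π·f = 2π·2670 = 1.678e+04 rad/s.
Step 2 — Component impedances:
  R: Z = R = 2210 Ω
  C: Z = 1/(jωC) = -j/(ω·C) = 0 - j56.23 Ω
Step 3 — Series combination: Z_total = R + C = 2210 - j56.23 Ω = 2211∠-1.5° Ω.
Step 4 — Source phasor: V = 97.5∠-96.0° V = -10.19 - j96.97 V.
Step 5 — Ohm's law: I = V / Z_total = (-10.19 - j96.97) / (2210 - j56.23) = -0.003493 - j0.04396 A.
Step 6 — Convert to polar: |I| = 0.0441 A, ∠I = -94.5°.

I = 0.0441∠-94.5° A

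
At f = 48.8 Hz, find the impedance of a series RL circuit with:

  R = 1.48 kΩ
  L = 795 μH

Step 1 — Angular frequency: ω = 2π·f = 2π·48.8 = 306.6 rad/s.
Step 2 — Component impedances:
  R: Z = R = 1480 Ω
  L: Z = jωL = j·306.6·0.000795 = 0 + j0.2438 Ω
Step 3 — Series combination: Z_total = R + L = 1480 + j0.2438 Ω = 1480∠0.0° Ω.

Z = 1480 + j0.2438 Ω = 1480∠0.0° Ω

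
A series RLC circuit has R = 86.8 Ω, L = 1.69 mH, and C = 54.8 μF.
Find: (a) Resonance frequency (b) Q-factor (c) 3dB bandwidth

Step 1 — Resonance: ω₀ = 1/√(LC) = 1/√(0.00169·5.48e-05) = 3286 rad/s.
Step 2 — f₀ = ω₀/(2π) = 523 Hz.
Step 3 — Series Q: Q = ω₀L/R = 3286·0.00169/86.8 = 0.06398.
Step 4 — Bandwidth: Δω = ω₀/Q = 5.136e+04 rad/s; BW = Δω/(2π) = 8174 Hz.

(a) f₀ = 523 Hz  (b) Q = 0.06398  (c) BW = 8174 Hz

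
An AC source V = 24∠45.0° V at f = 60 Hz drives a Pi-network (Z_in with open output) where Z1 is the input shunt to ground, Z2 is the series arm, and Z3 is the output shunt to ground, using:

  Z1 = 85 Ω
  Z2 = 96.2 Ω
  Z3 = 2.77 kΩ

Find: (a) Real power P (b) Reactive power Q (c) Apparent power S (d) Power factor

Step 1 — Angular frequency: ω = 2π·f = 2π·60 = 377 rad/s.
Step 2 — Component impedances:
  Z1: Z = R = 85 Ω
  Z2: Z = R = 96.2 Ω
  Z3: Z = R = 2770 Ω
Step 3 — With open output, the series arm Z2 and the output shunt Z3 appear in series to ground: Z2 + Z3 = 2866 Ω.
Step 4 — Parallel with input shunt Z1: Z_in = Z1 || (Z2 + Z3) = 82.55 Ω = 82.55∠0.0° Ω.
Step 5 — Source phasor: V = 24∠45.0° V = 16.97 + j16.97 V.
Step 6 — Current: I = V / Z = 0.2056 + j0.2056 A = 0.2907∠45.0° A.
Step 7 — Complex power: S = V·I* = 6.977 VA.
Step 8 — Real power: P = Re(S) = 6.977 W.
Step 9 — Reactive power: Q = Im(S) = 0 VAR.
Step 10 — Apparent power: |S| = 6.977 VA.
Step 11 — Power factor: PF = P/|S| = 1 (unity).

(a) P = 6.977 W  (b) Q = 0 VAR  (c) S = 6.977 VA  (d) PF = 1 (unity)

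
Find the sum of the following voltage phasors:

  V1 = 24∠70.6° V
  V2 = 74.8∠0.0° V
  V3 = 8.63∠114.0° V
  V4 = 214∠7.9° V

Step 1 — Convert each phasor to rectangular form:
  V1 = 24·(cos(70.6°) + j·sin(70.6°)) = 7.972 + j22.64 V
  V2 = 74.8·(cos(0.0°) + j·sin(0.0°)) = 74.8 V
  V3 = 8.63·(cos(114.0°) + j·sin(114.0°)) = -3.51 + j7.884 V
  V4 = 214·(cos(7.9°) + j·sin(7.9°)) = 212 + j29.41 V
Step 2 — Sum components: V_total = 291.2 + j59.93 V.
Step 3 — Convert to polar: |V_total| = 297.3 V, ∠V_total = 11.6°.

V_total = 297.3∠11.6° V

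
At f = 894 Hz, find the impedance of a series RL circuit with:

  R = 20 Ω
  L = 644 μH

Step 1 — Angular frequency: ω = 2π·f = 2π·894 = 5617 rad/s.
Step 2 — Component impedances:
  R: Z = R = 20 Ω
  L: Z = jωL = j·5617·0.000644 = 0 + j3.617 Ω
Step 3 — Series combination: Z_total = R + L = 20 + j3.617 Ω = 20.32∠10.3° Ω.

Z = 20 + j3.617 Ω = 20.32∠10.3° Ω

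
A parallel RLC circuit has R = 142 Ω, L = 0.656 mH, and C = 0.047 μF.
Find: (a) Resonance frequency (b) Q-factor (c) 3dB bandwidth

Step 1 — Resonance: ω₀ = 1/√(LC) = 1/√(0.000656·4.7e-08) = 1.801e+05 rad/s.
Step 2 — f₀ = ω₀/(2π) = 2.866e+04 Hz.
Step 3 — Parallel Q: Q = R/(ω₀L) = 142/(1.801e+05·0.000656) = 1.202.
Step 4 — Bandwidth: Δω = ω₀/Q = 1.498e+05 rad/s; BW = Δω/(2π) = 2.385e+04 Hz.

(a) f₀ = 2.866e+04 Hz  (b) Q = 1.202  (c) BW = 2.385e+04 Hz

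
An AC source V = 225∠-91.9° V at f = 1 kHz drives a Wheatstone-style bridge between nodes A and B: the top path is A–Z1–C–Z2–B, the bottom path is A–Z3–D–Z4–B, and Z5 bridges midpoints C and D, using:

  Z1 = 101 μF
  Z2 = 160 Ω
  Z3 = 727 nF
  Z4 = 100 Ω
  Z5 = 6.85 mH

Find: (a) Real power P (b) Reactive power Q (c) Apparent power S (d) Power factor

Step 1 — Angular frequency: ω = 2π·f = 2π·1000 = 6283 rad/s.
Step 2 — Component impedances:
  Z1: Z = 1/(jωC) = -j/(ω·C) = 0 - j1.576 Ω
  Z2: Z = R = 160 Ω
  Z3: Z = 1/(jωC) = -j/(ω·C) = 0 - j218.9 Ω
  Z4: Z = R = 100 Ω
  Z5: Z = jωL = j·6283·0.00685 = 0 + j43.04 Ω
Step 3 — Bridge requires nodal analysis (the Z5 bridge couples midpoints C and D, so the two paths cannot be reduced to a simple series/parallel combination). Setting node B to ground and injecting 1 A at node A, the 3-node admittance system at A, C, D solves to V_A = Z_AB = 65.44 + j17.42 Ω = 67.72∠14.9° Ω.
Step 4 — Source phasor: V = 225∠-91.9° V = -7.46 - j224.9 V.
Step 5 — Current: I = V / Z = -0.9605 - j3.181 A = 3.322∠-106.8° A.
Step 6 — Complex power: S = V·I* = 722.4 + j192.3 VA.
Step 7 — Real power: P = Re(S) = 722.4 W.
Step 8 — Reactive power: Q = Im(S) = 192.3 VAR.
Step 9 — Apparent power: |S| = 747.6 VA.
Step 10 — Power factor: PF = P/|S| = 0.9664 (lagging).

(a) P = 722.4 W  (b) Q = 192.3 VAR  (c) S = 747.6 VA  (d) PF = 0.9664 (lagging)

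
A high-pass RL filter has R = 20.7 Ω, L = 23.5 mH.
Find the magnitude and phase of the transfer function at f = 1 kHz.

Step 1 — Angular frequency: ω = 2π·1000 = 6283 rad/s.
Step 2 — Transfer function: H(jω) = jωL/(R + jωL).
Step 3 — Numerator jωL = j·147.7; denominator R + jωL = 20.7 + j147.7.
Step 4 — H = 0.9807 + j0.1375.
Step 5 — Magnitude: |H| = 0.9903 (-0.1 dB); phase: φ = 8.0°.

|H| = 0.9903 (-0.1 dB), φ = 8.0°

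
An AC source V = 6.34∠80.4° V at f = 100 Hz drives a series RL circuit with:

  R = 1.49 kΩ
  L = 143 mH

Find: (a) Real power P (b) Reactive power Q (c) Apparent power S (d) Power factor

Step 1 — Angular frequency: ω = 2π·f = 2π·100 = 628.3 rad/s.
Step 2 — Component impedances:
  R: Z = R = 1490 Ω
  L: Z = jωL = j·628.3·0.143 = 0 + j89.85 Ω
Step 3 — Series combination: Z_total = R + L = 1490 + j89.85 Ω = 1493∠3.5° Ω.
Step 4 — Source phasor: V = 6.34∠80.4° V = 1.057 + j6.251 V.
Step 5 — Current: I = V / Z = 0.0009591 + j0.004138 A = 0.004247∠76.9° A.
Step 6 — Complex power: S = V·I* = 0.02688 + j0.001621 VA.
Step 7 — Real power: P = Re(S) = 0.02688 W.
Step 8 — Reactive power: Q = Im(S) = 0.001621 VAR.
Step 9 — Apparent power: |S| = 0.02693 VA.
Step 10 — Power factor: PF = P/|S| = 0.9982 (lagging).

(a) P = 0.02688 W  (b) Q = 0.001621 VAR  (c) S = 0.02693 VA  (d) PF = 0.9982 (lagging)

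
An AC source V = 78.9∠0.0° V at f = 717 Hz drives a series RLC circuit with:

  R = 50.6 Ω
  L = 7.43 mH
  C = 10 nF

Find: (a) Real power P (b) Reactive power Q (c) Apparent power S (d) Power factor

Step 1 — Angular frequency: ω = 2π·f = 2π·717 = 4505 rad/s.
Step 2 — Component impedances:
  R: Z = R = 50.6 Ω
  L: Z = jωL = j·4505·0.00743 = 0 + j33.47 Ω
  C: Z = 1/(jωC) = -j/(ω·C) = 0 - j2.22e+04 Ω
Step 3 — Series combination: Z_total = R + L + C = 50.6 - j2.216e+04 Ω = 2.216e+04∠-89.9° Ω.
Step 4 — Source phasor: V = 78.9∠0.0° V = 78.9 V.
Step 5 — Current: I = V / Z = 8.127e-06 + j0.00356 A = 0.00356∠89.9° A.
Step 6 — Complex power: S = V·I* = 0.0006412 - j0.2809 VA.
Step 7 — Real power: P = Re(S) = 0.0006412 W.
Step 8 — Reactive power: Q = Im(S) = -0.2809 VAR.
Step 9 — Apparent power: |S| = 0.2809 VA.
Step 10 — Power factor: PF = P/|S| = 0.002283 (leading).

(a) P = 0.0006412 W  (b) Q = -0.2809 VAR  (c) S = 0.2809 VA  (d) PF = 0.002283 (leading)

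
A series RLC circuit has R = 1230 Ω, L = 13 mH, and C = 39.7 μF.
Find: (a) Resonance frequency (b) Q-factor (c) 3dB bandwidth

Step 1 — Resonance: ω₀ = 1/√(LC) = 1/√(0.013·3.97e-05) = 1392 rad/s.
Step 2 — f₀ = ω₀/(2π) = 221.5 Hz.
Step 3 — Series Q: Q = ω₀L/R = 1392·0.013/1230 = 0.01471.
Step 4 — Bandwidth: Δω = ω₀/Q = 9.462e+04 rad/s; BW = Δω/(2π) = 1.506e+04 Hz.

(a) f₀ = 221.5 Hz  (b) Q = 0.01471  (c) BW = 1.506e+04 Hz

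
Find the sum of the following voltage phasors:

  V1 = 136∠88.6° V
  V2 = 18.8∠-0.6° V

Step 1 — Convert each phasor to rectangular form:
  V1 = 136·(cos(88.6°) + j·sin(88.6°)) = 3.323 + j136 V
  V2 = 18.8·(cos(-0.6°) + j·sin(-0.6°)) = 18.8 - j0.1969 V
Step 2 — Sum components: V_total = 22.12 + j135.8 V.
Step 3 — Convert to polar: |V_total| = 137.6 V, ∠V_total = 80.7°.

V_total = 137.6∠80.7° V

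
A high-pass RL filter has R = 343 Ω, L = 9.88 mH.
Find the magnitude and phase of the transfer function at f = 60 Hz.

Step 1 — Angular frequency: ω = 2π·60 = 377 rad/s.
Step 2 — Transfer function: H(jω) = jωL/(R + jωL).
Step 3 — Numerator jωL = j·3.725; denominator R + jωL = 343 + j3.725.
Step 4 — H = 0.0001179 + j0.01086.
Step 5 — Magnitude: |H| = 0.01086 (-39.3 dB); phase: φ = 89.4°.

|H| = 0.01086 (-39.3 dB), φ = 89.4°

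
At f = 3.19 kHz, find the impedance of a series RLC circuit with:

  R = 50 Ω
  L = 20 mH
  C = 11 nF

Step 1 — Angular frequency: ω = 2π·f = 2π·3190 = 2.004e+04 rad/s.
Step 2 — Component impedances:
  R: Z = R = 50 Ω
  L: Z = jωL = j·2.004e+04·0.02 = 0 + j400.9 Ω
  C: Z = 1/(jωC) = -j/(ω·C) = 0 - j4536 Ω
Step 3 — Series combination: Z_total = R + L + C = 50 - j4135 Ω = 4135∠-89.3° Ω.

Z = 50 - j4135 Ω = 4135∠-89.3° Ω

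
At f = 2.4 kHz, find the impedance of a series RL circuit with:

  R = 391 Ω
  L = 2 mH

Step 1 — Angular frequency: ω = 2π·f = 2π·2400 = 1.508e+04 rad/s.
Step 2 — Component impedances:
  R: Z = R = 391 Ω
  L: Z = jωL = j·1.508e+04·0.002 = 0 + j30.16 Ω
Step 3 — Series combination: Z_total = R + L = 391 + j30.16 Ω = 392.2∠4.4° Ω.

Z = 391 + j30.16 Ω = 392.2∠4.4° Ω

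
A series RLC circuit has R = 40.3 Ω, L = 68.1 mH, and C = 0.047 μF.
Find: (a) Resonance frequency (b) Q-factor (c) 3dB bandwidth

Step 1 — Resonance: ω₀ = 1/√(LC) = 1/√(0.0681·4.7e-08) = 1.768e+04 rad/s.
Step 2 — f₀ = ω₀/(2π) = 2813 Hz.
Step 3 — Series Q: Q = ω₀L/R = 1.768e+04·0.0681/40.3 = 29.87.
Step 4 — Bandwidth: Δω = ω₀/Q = 591.8 rad/s; BW = Δω/(2π) = 94.18 Hz.

(a) f₀ = 2813 Hz  (b) Q = 29.87  (c) BW = 94.18 Hz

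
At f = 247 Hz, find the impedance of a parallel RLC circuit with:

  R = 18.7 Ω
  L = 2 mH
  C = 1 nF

Step 1 — Angular frequency: ω = 2π·f = 2π·247 = 1552 rad/s.
Step 2 — Component impedances:
  R: Z = R = 18.7 Ω
  L: Z = jωL = j·1552·0.002 = 0 + j3.104 Ω
  C: Z = 1/(jωC) = -j/(ω·C) = 0 - j6.444e+05 Ω
Step 3 — Parallel combination: 1/Z_total = 1/R + 1/L + 1/C; Z_total = 0.5014 + j3.021 Ω = 3.062∠80.6° Ω.

Z = 0.5014 + j3.021 Ω = 3.062∠80.6° Ω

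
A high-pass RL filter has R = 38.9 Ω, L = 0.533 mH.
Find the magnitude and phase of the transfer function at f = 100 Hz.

Step 1 — Angular frequency: ω = 2π·100 = 628.3 rad/s.
Step 2 — Transfer function: H(jω) = jωL/(R + jωL).
Step 3 — Numerator jωL = j·0.3349; denominator R + jωL = 38.9 + j0.3349.
Step 4 — H = 7.411e-05 + j0.008608.
Step 5 — Magnitude: |H| = 0.008609 (-41.3 dB); phase: φ = 89.5°.

|H| = 0.008609 (-41.3 dB), φ = 89.5°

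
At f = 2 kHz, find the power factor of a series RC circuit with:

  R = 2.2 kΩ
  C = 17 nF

Step 1 — Angular frequency: ω = 2π·f = 2π·2000 = 1.257e+04 rad/s.
Step 2 — Component impedances:
  R: Z = R = 2200 Ω
  C: Z = 1/(jωC) = -j/(ω·C) = 0 - j4681 Ω
Step 3 — Series combination: Z_total = R + C = 2200 - j4681 Ω = 5172∠-64.8° Ω.
Step 4 — Power factor: PF = cos(φ) = Re(Z)/|Z| = 2200/5172.24 = 0.4253.
Step 5 — Type: Im(Z) = -4681 ⇒ leading (phase φ = -64.8°).

PF = 0.4253 (leading, φ = -64.8°)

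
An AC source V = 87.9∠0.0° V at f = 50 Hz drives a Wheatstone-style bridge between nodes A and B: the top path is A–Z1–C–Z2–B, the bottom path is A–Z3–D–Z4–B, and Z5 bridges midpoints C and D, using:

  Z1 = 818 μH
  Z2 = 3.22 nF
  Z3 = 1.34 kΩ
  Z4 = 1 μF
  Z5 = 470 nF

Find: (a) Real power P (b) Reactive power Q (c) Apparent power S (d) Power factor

Step 1 — Angular frequency: ω = 2π·f = 2π·50 = 314.2 rad/s.
Step 2 — Component impedances:
  Z1: Z = jωL = j·314.2·0.000818 = 0 + j0.257 Ω
  Z2: Z = 1/(jωC) = -j/(ω·C) = 0 - j9.885e+05 Ω
  Z3: Z = R = 1340 Ω
  Z4: Z = 1/(jωC) = -j/(ω·C) = 0 - j3183 Ω
  Z5: Z = 1/(jωC) = -j/(ω·C) = 0 - j6773 Ω
Step 3 — Bridge requires nodal analysis (the Z5 bridge couples midpoints C and D, so the two paths cannot be reduced to a simple series/parallel combination). Setting node B to ground and injecting 1 A at node A, the 3-node admittance system at A, C, D solves to V_A = Z_AB = 1281 - j3428 Ω = 3659∠-69.5° Ω.
Step 4 — Source phasor: V = 87.9∠0.0° V = 87.9 V.
Step 5 — Current: I = V / Z = 0.008406 + j0.0225 A = 0.02402∠69.5° A.
Step 6 — Complex power: S = V·I* = 0.7389 - j1.978 VA.
Step 7 — Real power: P = Re(S) = 0.7389 W.
Step 8 — Reactive power: Q = Im(S) = -1.978 VAR.
Step 9 — Apparent power: |S| = 2.111 VA.
Step 10 — Power factor: PF = P/|S| = 0.3499 (leading).

(a) P = 0.7389 W  (b) Q = -1.978 VAR  (c) S = 2.111 VA  (d) PF = 0.3499 (leading)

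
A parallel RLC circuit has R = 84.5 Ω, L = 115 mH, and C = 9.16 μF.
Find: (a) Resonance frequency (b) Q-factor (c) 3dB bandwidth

Step 1 — Resonance: ω₀ = 1/√(LC) = 1/√(0.115·9.16e-06) = 974.3 rad/s.
Step 2 — f₀ = ω₀/(2π) = 155.1 Hz.
Step 3 — Parallel Q: Q = R/(ω₀L) = 84.5/(974.3·0.115) = 0.7541.
Step 4 — Bandwidth: Δω = ω₀/Q = 1292 rad/s; BW = Δω/(2π) = 205.6 Hz.

(a) f₀ = 155.1 Hz  (b) Q = 0.7541  (c) BW = 205.6 Hz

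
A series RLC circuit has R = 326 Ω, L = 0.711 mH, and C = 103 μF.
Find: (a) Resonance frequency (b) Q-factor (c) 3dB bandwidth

Step 1 — Resonance: ω₀ = 1/√(LC) = 1/√(0.000711·0.000103) = 3695 rad/s.
Step 2 — f₀ = ω₀/(2π) = 588.1 Hz.
Step 3 — Series Q: Q = ω₀L/R = 3695·0.000711/326 = 0.008059.
Step 4 — Bandwidth: Δω = ω₀/Q = 4.585e+05 rad/s; BW = Δω/(2π) = 7.297e+04 Hz.

(a) f₀ = 588.1 Hz  (b) Q = 0.008059  (c) BW = 7.297e+04 Hz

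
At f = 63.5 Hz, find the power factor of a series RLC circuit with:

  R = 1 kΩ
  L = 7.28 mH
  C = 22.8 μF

Step 1 — Angular frequency: ω = 2π·f = 2π·63.5 = 399 rad/s.
Step 2 — Component impedances:
  R: Z = R = 1000 Ω
  L: Z = jωL = j·399·0.00728 = 0 + j2.905 Ω
  C: Z = 1/(jωC) = -j/(ω·C) = 0 - j109.9 Ω
Step 3 — Series combination: Z_total = R + L + C = 1000 - j107 Ω = 1006∠-6.1° Ω.
Step 4 — Power factor: PF = cos(φ) = Re(Z)/|Z| = 1000/1005.7 = 0.9943.
Step 5 — Type: Im(Z) = -107 ⇒ leading (phase φ = -6.1°).

PF = 0.9943 (leading, φ = -6.1°)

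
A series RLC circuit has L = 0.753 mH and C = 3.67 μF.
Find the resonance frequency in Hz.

Step 1 — Resonance condition Im(Z)=0 gives ω₀ = 1/√(LC).
Step 2 — ω₀ = 1/√(0.000753·3.67e-06) = 1.902e+04 rad/s.
Step 3 — f₀ = ω₀/(2π) = 3028 Hz.

f₀ = 3028 Hz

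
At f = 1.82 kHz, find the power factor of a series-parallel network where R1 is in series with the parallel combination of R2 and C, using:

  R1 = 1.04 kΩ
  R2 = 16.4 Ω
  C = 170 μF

Step 1 — Angular frequency: ω = 2π·f = 2π·1820 = 1.144e+04 rad/s.
Step 2 — Component impedances:
  R1: Z = R = 1040 Ω
  R2: Z = R = 16.4 Ω
  C: Z = 1/(jωC) = -j/(ω·C) = 0 - j0.5144 Ω
Step 3 — Parallel branch: R2 || C = 1/(1/R2 + 1/C) = 0.01612 - j0.5139 Ω.
Step 4 — Series with R1: Z_total = R1 + (R2 || C) = 1040 - j0.5139 Ω = 1040∠-0.0° Ω.
Step 5 — Power factor: PF = cos(φ) = Re(Z)/|Z| = 1040/1040 = 1.
Step 6 — Type: Im(Z) = -0.5139 ⇒ leading (phase φ = -0.0°).

PF = 1 (leading, φ = -0.0°)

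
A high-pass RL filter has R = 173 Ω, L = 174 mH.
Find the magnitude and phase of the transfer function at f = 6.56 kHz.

Step 1 — Angular frequency: ω = 2π·6560 = 4.122e+04 rad/s.
Step 2 — Transfer function: H(jω) = jωL/(R + jωL).
Step 3 — Numerator jωL = j·7172; denominator R + jωL = 173 + j7172.
Step 4 — H = 0.9994 + j0.02411.
Step 5 — Magnitude: |H| = 0.9997 (-0.0 dB); phase: φ = 1.4°.

|H| = 0.9997 (-0.0 dB), φ = 1.4°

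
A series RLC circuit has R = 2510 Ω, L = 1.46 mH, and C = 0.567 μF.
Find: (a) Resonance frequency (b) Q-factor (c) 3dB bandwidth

Step 1 — Resonance: ω₀ = 1/√(LC) = 1/√(0.00146·5.67e-07) = 3.476e+04 rad/s.
Step 2 — f₀ = ω₀/(2π) = 5532 Hz.
Step 3 — Series Q: Q = ω₀L/R = 3.476e+04·0.00146/2510 = 0.02022.
Step 4 — Bandwidth: Δω = ω₀/Q = 1.719e+06 rad/s; BW = Δω/(2π) = 2.736e+05 Hz.

(a) f₀ = 5532 Hz  (b) Q = 0.02022  (c) BW = 2.736e+05 Hz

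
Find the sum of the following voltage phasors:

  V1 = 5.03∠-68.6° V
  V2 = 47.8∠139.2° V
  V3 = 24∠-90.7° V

Step 1 — Convert each phasor to rectangular form:
  V1 = 5.03·(cos(-68.6°) + j·sin(-68.6°)) = 1.835 - j4.683 V
  V2 = 47.8·(cos(139.2°) + j·sin(139.2°)) = -36.18 + j31.23 V
  V3 = 24·(cos(-90.7°) + j·sin(-90.7°)) = -0.2932 - j24 V
Step 2 — Sum components: V_total = -34.64 + j2.552 V.
Step 3 — Convert to polar: |V_total| = 34.74 V, ∠V_total = 175.8°.

V_total = 34.74∠175.8° V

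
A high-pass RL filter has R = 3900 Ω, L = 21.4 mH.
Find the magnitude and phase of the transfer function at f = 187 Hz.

Step 1 — Angular frequency: ω = 2π·187 = 1175 rad/s.
Step 2 — Transfer function: H(jω) = jωL/(R + jωL).
Step 3 — Numerator jωL = j·25.14; denominator R + jωL = 3900 + j25.14.
Step 4 — H = 4.156e-05 + j0.006447.
Step 5 — Magnitude: |H| = 0.006447 (-43.8 dB); phase: φ = 89.6°.

|H| = 0.006447 (-43.8 dB), φ = 89.6°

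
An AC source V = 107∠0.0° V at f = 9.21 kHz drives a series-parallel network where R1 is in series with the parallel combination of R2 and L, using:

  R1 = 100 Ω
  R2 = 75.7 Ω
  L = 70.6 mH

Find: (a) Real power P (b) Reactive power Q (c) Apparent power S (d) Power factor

Step 1 — Angular frequency: ω = 2π·f = 2π·9210 = 5.787e+04 rad/s.
Step 2 — Component impedances:
  R1: Z = R = 100 Ω
  R2: Z = R = 75.7 Ω
  L: Z = jωL = j·5.787e+04·0.0706 = 0 + j4085 Ω
Step 3 — Parallel branch: R2 || L = 1/(1/R2 + 1/L) = 75.67 + j1.402 Ω.
Step 4 — Series with R1: Z_total = R1 + (R2 || L) = 175.7 + j1.402 Ω = 175.7∠0.5° Ω.
Step 5 — Source phasor: V = 107∠0.0° V = 107 V.
Step 6 — Current: I = V / Z = 0.609 - j0.004861 A = 0.6091∠-0.5° A.
Step 7 — Complex power: S = V·I* = 65.17 + j0.5201 VA.
Step 8 — Real power: P = Re(S) = 65.17 W.
Step 9 — Reactive power: Q = Im(S) = 0.5201 VAR.
Step 10 — Apparent power: |S| = 65.17 VA.
Step 11 — Power factor: PF = P/|S| = 1 (lagging).

(a) P = 65.17 W  (b) Q = 0.5201 VAR  (c) S = 65.17 VA  (d) PF = 1 (lagging)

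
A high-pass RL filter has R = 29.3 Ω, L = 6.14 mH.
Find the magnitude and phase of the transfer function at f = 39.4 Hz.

Step 1 — Angular frequency: ω = 2π·39.4 = 247.6 rad/s.
Step 2 — Transfer function: H(jω) = jωL/(R + jωL).
Step 3 — Numerator jωL = j·1.52; denominator R + jωL = 29.3 + j1.52.
Step 4 — H = 0.002684 + j0.05174.
Step 5 — Magnitude: |H| = 0.05181 (-25.7 dB); phase: φ = 87.0°.

|H| = 0.05181 (-25.7 dB), φ = 87.0°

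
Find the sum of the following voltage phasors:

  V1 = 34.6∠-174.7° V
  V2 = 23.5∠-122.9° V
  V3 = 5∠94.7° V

Step 1 — Convert each phasor to rectangular form:
  V1 = 34.6·(cos(-174.7°) + j·sin(-174.7°)) = -34.45 - j3.196 V
  V2 = 23.5·(cos(-122.9°) + j·sin(-122.9°)) = -12.76 - j19.73 V
  V3 = 5·(cos(94.7°) + j·sin(94.7°)) = -0.4097 + j4.983 V
Step 2 — Sum components: V_total = -47.63 - j17.94 V.
Step 3 — Convert to polar: |V_total| = 50.89 V, ∠V_total = -159.4°.

V_total = 50.89∠-159.4° V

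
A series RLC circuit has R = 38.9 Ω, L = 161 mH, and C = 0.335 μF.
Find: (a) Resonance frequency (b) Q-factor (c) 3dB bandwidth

Step 1 — Resonance condition Im(Z)=0 gives ω₀ = 1/√(LC).
Step 2 — ω₀ = 1/√(0.161·3.35e-07) = 4306 rad/s.
Step 3 — f₀ = ω₀/(2π) = 685.3 Hz.
Step 4 — Series Q: Q = ω₀L/R = 4306·0.161/38.9 = 17.82.
Step 5 — 3dB bandwidth: Δω = ω₀/Q = 241.6 rad/s; BW = Δω/(2π) = 38.45 Hz.

(a) f₀ = 685.3 Hz  (b) Q = 17.82  (c) BW = 38.45 Hz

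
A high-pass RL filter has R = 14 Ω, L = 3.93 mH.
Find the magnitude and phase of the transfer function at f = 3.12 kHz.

Step 1 — Angular frequency: ω = 2π·3120 = 1.96e+04 rad/s.
Step 2 — Transfer function: H(jω) = jωL/(R + jωL).
Step 3 — Numerator jωL = j·77.04; denominator R + jωL = 14 + j77.04.
Step 4 — H = 0.968 + j0.1759.
Step 5 — Magnitude: |H| = 0.9839 (-0.1 dB); phase: φ = 10.3°.

|H| = 0.9839 (-0.1 dB), φ = 10.3°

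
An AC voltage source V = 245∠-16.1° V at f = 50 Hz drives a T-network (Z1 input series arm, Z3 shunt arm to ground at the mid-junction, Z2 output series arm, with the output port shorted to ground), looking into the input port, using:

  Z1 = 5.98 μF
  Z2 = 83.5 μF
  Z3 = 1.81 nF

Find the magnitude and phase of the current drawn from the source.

Step 1 — Angular frequency: ω = 2π·f = 2π·50 = 314.2 rad/s.
Step 2 — Component impedances:
  Z1: Z = 1/(jωC) = -j/(ω·C) = 0 - j532.3 Ω
  Z2: Z = 1/(jωC) = -j/(ω·C) = 0 - j38.12 Ω
  Z3: Z = 1/(jωC) = -j/(ω·C) = 0 - j1.759e+06 Ω
Step 3 — With the output port shorted to ground, the output series arm Z2 runs from the junction to ground; the shunt arm Z3 also runs from the junction to ground. They appear in parallel: Z3 || Z2 = 0 - j38.12 Ω.
Step 4 — Series with input arm Z1: Z_in = Z1 + (Z3 || Z2) = 0 - j570.4 Ω = 570.4∠-90.0° Ω.
Step 5 — Source phasor: V = 245∠-16.1° V = 235.4 - j67.94 V.
Step 6 — Ohm's law: I = V / Z_total = (235.4 - j67.94) / (0 - j570.4) = 0.1191 + j0.4127 A.
Step 7 — Convert to polar: |I| = 0.4295 A, ∠I = 73.9°.

I = 0.4295∠73.9° A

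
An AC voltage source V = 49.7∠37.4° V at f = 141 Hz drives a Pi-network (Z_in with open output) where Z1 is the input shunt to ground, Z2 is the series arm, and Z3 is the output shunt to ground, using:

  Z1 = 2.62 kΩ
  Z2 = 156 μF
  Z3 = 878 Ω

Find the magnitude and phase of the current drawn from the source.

Step 1 — Angular frequency: ω = 2π·f = 2π·141 = 885.9 rad/s.
Step 2 — Component impedances:
  Z1: Z = R = 2620 Ω
  Z2: Z = 1/(jωC) = -j/(ω·C) = 0 - j7.236 Ω
  Z3: Z = R = 878 Ω
Step 3 — With open output, the series arm Z2 and the output shunt Z3 appear in series to ground: Z2 + Z3 = 878 - j7.236 Ω.
Step 4 — Parallel with input shunt Z1: Z_in = Z1 || (Z2 + Z3) = 657.6 - j4.059 Ω = 657.6∠-0.4° Ω.
Step 5 — Source phasor: V = 49.7∠37.4° V = 39.48 + j30.19 V.
Step 6 — Ohm's law: I = V / Z_total = (39.48 + j30.19) / (657.6 - j4.059) = 0.05975 + j0.04627 A.
Step 7 — Convert to polar: |I| = 0.07557 A, ∠I = 37.8°.

I = 0.07557∠37.8° A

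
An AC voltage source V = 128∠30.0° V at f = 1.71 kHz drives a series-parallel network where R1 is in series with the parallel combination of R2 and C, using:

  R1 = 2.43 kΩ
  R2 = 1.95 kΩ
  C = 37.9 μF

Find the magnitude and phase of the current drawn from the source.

Step 1 — Angular frequency: ω = 2π·f = 2π·1710 = 1.074e+04 rad/s.
Step 2 — Component impedances:
  R1: Z = R = 2430 Ω
  R2: Z = R = 1950 Ω
  C: Z = 1/(jωC) = -j/(ω·C) = 0 - j2.456 Ω
Step 3 — Parallel branch: R2 || C = 1/(1/R2 + 1/C) = 0.003093 - j2.456 Ω.
Step 4 — Series with R1: Z_total = R1 + (R2 || C) = 2430 - j2.456 Ω = 2430∠-0.1° Ω.
Step 5 — Source phasor: V = 128∠30.0° V = 110.9 + j64 V.
Step 6 — Ohm's law: I = V / Z_total = (110.9 + j64) / (2430 - j2.456) = 0.04559 + j0.02638 A.
Step 7 — Convert to polar: |I| = 0.05267 A, ∠I = 30.1°.

I = 0.05267∠30.1° A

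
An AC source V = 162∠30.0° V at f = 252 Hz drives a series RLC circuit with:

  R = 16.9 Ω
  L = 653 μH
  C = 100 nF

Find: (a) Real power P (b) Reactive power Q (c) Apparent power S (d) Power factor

Step 1 — Angular frequency: ω = 2π·f = 2π·252 = 1583 rad/s.
Step 2 — Component impedances:
  R: Z = R = 16.9 Ω
  L: Z = jωL = j·1583·0.000653 = 0 + j1.034 Ω
  C: Z = 1/(jωC) = -j/(ω·C) = 0 - j6316 Ω
Step 3 — Series combination: Z_total = R + L + C = 16.9 - j6315 Ω = 6315∠-89.8° Ω.
Step 4 — Source phasor: V = 162∠30.0° V = 140.3 + j81 V.
Step 5 — Current: I = V / Z = -0.01277 + j0.02225 A = 0.02565∠119.8° A.
Step 6 — Complex power: S = V·I* = 0.01112 - j4.156 VA.
Step 7 — Real power: P = Re(S) = 0.01112 W.
Step 8 — Reactive power: Q = Im(S) = -4.156 VAR.
Step 9 — Apparent power: |S| = 4.156 VA.
Step 10 — Power factor: PF = P/|S| = 0.002676 (leading).

(a) P = 0.01112 W  (b) Q = -4.156 VAR  (c) S = 4.156 VA  (d) PF = 0.002676 (leading)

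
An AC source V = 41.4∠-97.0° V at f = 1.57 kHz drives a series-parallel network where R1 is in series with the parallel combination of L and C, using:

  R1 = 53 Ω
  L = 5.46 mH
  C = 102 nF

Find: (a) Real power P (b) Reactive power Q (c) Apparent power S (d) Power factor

Step 1 — Angular frequency: ω = 2π·f = 2π·1570 = 9865 rad/s.
Step 2 — Component impedances:
  R1: Z = R = 53 Ω
  L: Z = jωL = j·9865·0.00546 = 0 + j53.86 Ω
  C: Z = 1/(jωC) = -j/(ω·C) = 0 - j993.8 Ω
Step 3 — Parallel branch: L || C = 1/(1/L + 1/C) = 0 + j56.95 Ω.
Step 4 — Series with R1: Z_total = R1 + (L || C) = 53 + j56.95 Ω = 77.79∠47.1° Ω.
Step 5 — Source phasor: V = 41.4∠-97.0° V = -5.045 - j41.09 V.
Step 6 — Current: I = V / Z = -0.4308 - j0.3124 A = 0.5322∠-144.1° A.
Step 7 — Complex power: S = V·I* = 15.01 + j16.13 VA.
Step 8 — Real power: P = Re(S) = 15.01 W.
Step 9 — Reactive power: Q = Im(S) = 16.13 VAR.
Step 10 — Apparent power: |S| = 22.03 VA.
Step 11 — Power factor: PF = P/|S| = 0.6813 (lagging).

(a) P = 15.01 W  (b) Q = 16.13 VAR  (c) S = 22.03 VA  (d) PF = 0.6813 (lagging)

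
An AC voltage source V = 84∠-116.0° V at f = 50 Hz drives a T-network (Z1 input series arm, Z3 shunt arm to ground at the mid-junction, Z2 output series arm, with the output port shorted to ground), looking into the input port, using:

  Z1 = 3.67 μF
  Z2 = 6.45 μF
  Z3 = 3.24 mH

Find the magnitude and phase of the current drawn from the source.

Step 1 — Angular frequency: ω = 2π·f = 2π·50 = 314.2 rad/s.
Step 2 — Component impedances:
  Z1: Z = 1/(jωC) = -j/(ω·C) = 0 - j867.3 Ω
  Z2: Z = 1/(jωC) = -j/(ω·C) = 0 - j493.5 Ω
  Z3: Z = jωL = j·314.2·0.00324 = 0 + j1.018 Ω
Step 3 — With the output port shorted to ground, the output series arm Z2 runs from the junction to ground; the shunt arm Z3 also runs from the junction to ground. They appear in parallel: Z3 || Z2 = 0 + j1.02 Ω.
Step 4 — Series with input arm Z1: Z_in = Z1 + (Z3 || Z2) = 0 - j866.3 Ω = 866.3∠-90.0° Ω.
Step 5 — Source phasor: V = 84∠-116.0° V = -36.82 - j75.5 V.
Step 6 — Ohm's law: I = V / Z_total = (-36.82 - j75.5) / (0 - j866.3) = 0.08715 - j0.04251 A.
Step 7 — Convert to polar: |I| = 0.09696 A, ∠I = -26.0°.

I = 0.09696∠-26.0° A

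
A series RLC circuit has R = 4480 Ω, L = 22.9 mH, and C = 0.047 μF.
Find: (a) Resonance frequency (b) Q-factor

Step 1 — Resonance condition Im(Z)=0 gives ω₀ = 1/√(LC).
Step 2 — ω₀ = 1/√(0.0229·4.7e-08) = 3.048e+04 rad/s.
Step 3 — f₀ = ω₀/(2π) = 4851 Hz.
Step 4 — Series Q: Q = ω₀L/R = 3.048e+04·0.0229/4480 = 0.1558.

(a) f₀ = 4851 Hz  (b) Q = 0.1558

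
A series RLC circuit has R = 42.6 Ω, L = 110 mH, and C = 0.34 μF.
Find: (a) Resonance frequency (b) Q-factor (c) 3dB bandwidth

Step 1 — Resonance: ω₀ = 1/√(LC) = 1/√(0.11·3.4e-07) = 5171 rad/s.
Step 2 — f₀ = ω₀/(2π) = 823 Hz.
Step 3 — Series Q: Q = ω₀L/R = 5171·0.11/42.6 = 13.35.
Step 4 — Bandwidth: Δω = ω₀/Q = 387.3 rad/s; BW = Δω/(2π) = 61.64 Hz.

(a) f₀ = 823 Hz  (b) Q = 13.35  (c) BW = 61.64 Hz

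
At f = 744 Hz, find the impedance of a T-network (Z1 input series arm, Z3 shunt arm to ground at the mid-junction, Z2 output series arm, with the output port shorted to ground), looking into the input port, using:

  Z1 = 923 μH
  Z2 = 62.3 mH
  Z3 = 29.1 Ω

Step 1 — Angular frequency: ω = 2π·f = 2π·744 = 4675 rad/s.
Step 2 — Component impedances:
  Z1: Z = jωL = j·4675·0.000923 = 0 + j4.315 Ω
  Z2: Z = jωL = j·4675·0.0623 = 0 + j291.2 Ω
  Z3: Z = R = 29.1 Ω
Step 3 — With the output port shorted to ground, the output series arm Z2 runs from the junction to ground; the shunt arm Z3 also runs from the junction to ground. They appear in parallel: Z3 || Z2 = 28.81 + j2.879 Ω.
Step 4 — Series with input arm Z1: Z_in = Z1 + (Z3 || Z2) = 28.81 + j7.194 Ω = 29.7∠14.0° Ω.

Z = 28.81 + j7.194 Ω = 29.7∠14.0° Ω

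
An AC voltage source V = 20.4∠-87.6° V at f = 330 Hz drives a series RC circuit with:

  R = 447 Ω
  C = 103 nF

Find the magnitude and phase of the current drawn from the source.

Step 1 — Angular frequency: ω = 2π·f = 2π·330 = 2073 rad/s.
Step 2 — Component impedances:
  R: Z = R = 447 Ω
  C: Z = 1/(jωC) = -j/(ω·C) = 0 - j4682 Ω
Step 3 — Series combination: Z_total = R + C = 447 - j4682 Ω = 4704∠-84.5° Ω.
Step 4 — Source phasor: V = 20.4∠-87.6° V = 0.8543 - j20.38 V.
Step 5 — Ohm's law: I = V / Z_total = (0.8543 - j20.38) / (447 - j4682) = 0.004331 - j0.000231 A.
Step 6 — Convert to polar: |I| = 0.004337 A, ∠I = -3.1°.

I = 0.004337∠-3.1° A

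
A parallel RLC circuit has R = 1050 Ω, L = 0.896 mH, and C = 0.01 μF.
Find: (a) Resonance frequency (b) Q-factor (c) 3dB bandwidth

Step 1 — Resonance: ω₀ = 1/√(LC) = 1/√(0.000896·1e-08) = 3.341e+05 rad/s.
Step 2 — f₀ = ω₀/(2π) = 5.317e+04 Hz.
Step 3 — Parallel Q: Q = R/(ω₀L) = 1050/(3.341e+05·0.000896) = 3.508.
Step 4 — Bandwidth: Δω = ω₀/Q = 9.524e+04 rad/s; BW = Δω/(2π) = 1.516e+04 Hz.

(a) f₀ = 5.317e+04 Hz  (b) Q = 3.508  (c) BW = 1.516e+04 Hz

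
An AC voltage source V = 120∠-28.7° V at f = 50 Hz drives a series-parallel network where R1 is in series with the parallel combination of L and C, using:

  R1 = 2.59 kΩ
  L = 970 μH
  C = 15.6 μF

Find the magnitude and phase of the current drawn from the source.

Step 1 — Angular frequency: ω = 2π·f = 2π·50 = 314.2 rad/s.
Step 2 — Component impedances:
  R1: Z = R = 2590 Ω
  L: Z = jωL = j·314.2·0.00097 = 0 + j0.3047 Ω
  C: Z = 1/(jωC) = -j/(ω·C) = 0 - j204 Ω
Step 3 — Parallel branch: L || C = 1/(1/L + 1/C) = 0 + j0.3052 Ω.
Step 4 — Series with R1: Z_total = R1 + (L || C) = 2590 + j0.3052 Ω = 2590∠0.0° Ω.
Step 5 — Source phasor: V = 120∠-28.7° V = 105.3 - j57.63 V.
Step 6 — Ohm's law: I = V / Z_total = (105.3 - j57.63) / (2590 + j0.3052) = 0.04064 - j0.02225 A.
Step 7 — Convert to polar: |I| = 0.04633 A, ∠I = -28.7°.

I = 0.04633∠-28.7° A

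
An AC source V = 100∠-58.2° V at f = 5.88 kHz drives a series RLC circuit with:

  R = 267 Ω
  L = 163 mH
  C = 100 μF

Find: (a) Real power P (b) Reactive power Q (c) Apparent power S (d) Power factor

Step 1 — Angular frequency: ω = 2π·f = 2π·5880 = 3.695e+04 rad/s.
Step 2 — Component impedances:
  R: Z = R = 267 Ω
  L: Z = jωL = j·3.695e+04·0.163 = 0 + j6022 Ω
  C: Z = 1/(jωC) = -j/(ω·C) = 0 - j0.2707 Ω
Step 3 — Series combination: Z_total = R + L + C = 267 + j6022 Ω = 6028∠87.5° Ω.
Step 4 — Source phasor: V = 100∠-58.2° V = 52.7 - j84.99 V.
Step 5 — Current: I = V / Z = -0.0137 - j0.009358 A = 0.01659∠-145.7° A.
Step 6 — Complex power: S = V·I* = 0.07349 + j1.657 VA.
Step 7 — Real power: P = Re(S) = 0.07349 W.
Step 8 — Reactive power: Q = Im(S) = 1.657 VAR.
Step 9 — Apparent power: |S| = 1.659 VA.
Step 10 — Power factor: PF = P/|S| = 0.0443 (lagging).

(a) P = 0.07349 W  (b) Q = 1.657 VAR  (c) S = 1.659 VA  (d) PF = 0.0443 (lagging)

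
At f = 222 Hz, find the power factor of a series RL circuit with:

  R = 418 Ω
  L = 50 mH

Step 1 — Angular frequency: ω = 2π·f = 2π·222 = 1395 rad/s.
Step 2 — Component impedances:
  R: Z = R = 418 Ω
  L: Z = jωL = j·1395·0.05 = 0 + j69.74 Ω
Step 3 — Series combination: Z_total = R + L = 418 + j69.74 Ω = 423.8∠9.5° Ω.
Step 4 — Power factor: PF = cos(φ) = Re(Z)/|Z| = 418/423.78 = 0.9864.
Step 5 — Type: Im(Z) = 69.74 ⇒ lagging (phase φ = 9.5°).

PF = 0.9864 (lagging, φ = 9.5°)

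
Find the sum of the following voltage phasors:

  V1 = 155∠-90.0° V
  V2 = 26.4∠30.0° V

Step 1 — Convert each phasor to rectangular form:
  V1 = 155·(cos(-90.0°) + j·sin(-90.0°)) = 0 - j155 V
  V2 = 26.4·(cos(30.0°) + j·sin(30.0°)) = 22.86 + j13.2 V
Step 2 — Sum components: V_total = 22.86 - j141.8 V.
Step 3 — Convert to polar: |V_total| = 143.6 V, ∠V_total = -80.8°.

V_total = 143.6∠-80.8° V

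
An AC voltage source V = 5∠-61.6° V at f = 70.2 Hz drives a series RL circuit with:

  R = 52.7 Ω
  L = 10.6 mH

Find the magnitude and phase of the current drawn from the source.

Step 1 — Angular frequency: ω = 2π·f = 2π·70.2 = 441.1 rad/s.
Step 2 — Component impedances:
  R: Z = R = 52.7 Ω
  L: Z = jωL = j·441.1·0.0106 = 0 + j4.675 Ω
Step 3 — Series combination: Z_total = R + L = 52.7 + j4.675 Ω = 52.91∠5.1° Ω.
Step 4 — Source phasor: V = 5∠-61.6° V = 2.378 - j4.398 V.
Step 5 — Ohm's law: I = V / Z_total = (2.378 - j4.398) / (52.7 + j4.675) = 0.03743 - j0.08678 A.
Step 6 — Convert to polar: |I| = 0.09451 A, ∠I = -66.7°.

I = 0.09451∠-66.7° A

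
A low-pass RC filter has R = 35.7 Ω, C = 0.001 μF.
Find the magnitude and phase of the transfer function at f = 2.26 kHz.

Step 1 — Angular frequency: ω = 2π·2260 = 1.42e+04 rad/s.
Step 2 — Transfer function: H(jω) = 1/(1 + jωRC).
Step 3 — Denominator: 1 + jωRC = 1 + j·1.42e+04·35.7·1e-09 = 1 + j0.0005069.
Step 4 — H = 1 - j0.0005069.
Step 5 — Magnitude: |H| = 1 (-0.0 dB); phase: φ = -0.0°.

|H| = 1 (-0.0 dB), φ = -0.0°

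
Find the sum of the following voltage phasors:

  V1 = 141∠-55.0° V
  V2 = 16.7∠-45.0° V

Step 1 — Convert each phasor to rectangular form:
  V1 = 141·(cos(-55.0°) + j·sin(-55.0°)) = 80.87 - j115.5 V
  V2 = 16.7·(cos(-45.0°) + j·sin(-45.0°)) = 11.81 - j11.81 V
Step 2 — Sum components: V_total = 92.68 - j127.3 V.
Step 3 — Convert to polar: |V_total| = 157.5 V, ∠V_total = -53.9°.

V_total = 157.5∠-53.9° V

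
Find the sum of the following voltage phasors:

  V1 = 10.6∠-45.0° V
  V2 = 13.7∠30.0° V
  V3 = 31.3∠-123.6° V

Step 1 — Convert each phasor to rectangular form:
  V1 = 10.6·(cos(-45.0°) + j·sin(-45.0°)) = 7.495 - j7.495 V
  V2 = 13.7·(cos(30.0°) + j·sin(30.0°)) = 11.86 + j6.85 V
  V3 = 31.3·(cos(-123.6°) + j·sin(-123.6°)) = -17.32 - j26.07 V
Step 2 — Sum components: V_total = 2.039 - j26.72 V.
Step 3 — Convert to polar: |V_total| = 26.79 V, ∠V_total = -85.6°.

V_total = 26.79∠-85.6° V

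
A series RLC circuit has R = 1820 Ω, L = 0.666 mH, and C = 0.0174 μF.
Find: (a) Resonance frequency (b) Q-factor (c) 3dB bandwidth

Step 1 — Resonance condition Im(Z)=0 gives ω₀ = 1/√(LC).
Step 2 — ω₀ = 1/√(0.000666·1.74e-08) = 2.938e+05 rad/s.
Step 3 — f₀ = ω₀/(2π) = 4.675e+04 Hz.
Step 4 — Series Q: Q = ω₀L/R = 2.938e+05·0.000666/1820 = 0.1075.
Step 5 — 3dB bandwidth: Δω = ω₀/Q = 2.733e+06 rad/s; BW = Δω/(2π) = 4.349e+05 Hz.

(a) f₀ = 4.675e+04 Hz  (b) Q = 0.1075  (c) BW = 4.349e+05 Hz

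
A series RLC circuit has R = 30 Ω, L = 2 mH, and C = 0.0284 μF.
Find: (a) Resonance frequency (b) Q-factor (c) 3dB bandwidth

Step 1 — Resonance: ω₀ = 1/√(LC) = 1/√(0.002·2.84e-08) = 1.327e+05 rad/s.
Step 2 — f₀ = ω₀/(2π) = 2.112e+04 Hz.
Step 3 — Series Q: Q = ω₀L/R = 1.327e+05·0.002/30 = 8.846.
Step 4 — Bandwidth: Δω = ω₀/Q = 1.5e+04 rad/s; BW = Δω/(2π) = 2387 Hz.

(a) f₀ = 2.112e+04 Hz  (b) Q = 8.846  (c) BW = 2387 Hz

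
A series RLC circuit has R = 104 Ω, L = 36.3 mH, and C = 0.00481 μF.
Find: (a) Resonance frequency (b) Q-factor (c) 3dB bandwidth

Step 1 — Resonance: ω₀ = 1/√(LC) = 1/√(0.0363·4.81e-09) = 7.568e+04 rad/s.
Step 2 — f₀ = ω₀/(2π) = 1.204e+04 Hz.
Step 3 — Series Q: Q = ω₀L/R = 7.568e+04·0.0363/104 = 26.41.
Step 4 — Bandwidth: Δω = ω₀/Q = 2865 rad/s; BW = Δω/(2π) = 456 Hz.

(a) f₀ = 1.204e+04 Hz  (b) Q = 26.41  (c) BW = 456 Hz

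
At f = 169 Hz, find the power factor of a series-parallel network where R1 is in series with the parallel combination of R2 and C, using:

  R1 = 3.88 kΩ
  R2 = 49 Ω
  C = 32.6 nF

Step 1 — Angular frequency: ω = 2π·f = 2π·169 = 1062 rad/s.
Step 2 — Component impedances:
  R1: Z = R = 3880 Ω
  R2: Z = R = 49 Ω
  C: Z = 1/(jωC) = -j/(ω·C) = 0 - j2.889e+04 Ω
Step 3 — Parallel branch: R2 || C = 1/(1/R2 + 1/C) = 49 - j0.08311 Ω.
Step 4 — Series with R1: Z_total = R1 + (R2 || C) = 3929 - j0.08311 Ω = 3929∠-0.0° Ω.
Step 5 — Power factor: PF = cos(φ) = Re(Z)/|Z| = 3929/3929 = 1.
Step 6 — Type: Im(Z) = -0.08311 ⇒ leading (phase φ = -0.0°).

PF = 1 (leading, φ = -0.0°)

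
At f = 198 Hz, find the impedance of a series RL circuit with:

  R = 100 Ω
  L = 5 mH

Step 1 — Angular frequency: ω = 2π·f = 2π·198 = 1244 rad/s.
Step 2 — Component impedances:
  R: Z = R = 100 Ω
  L: Z = jωL = j·1244·0.005 = 0 + j6.22 Ω
Step 3 — Series combination: Z_total = R + L = 100 + j6.22 Ω = 100.2∠3.6° Ω.

Z = 100 + j6.22 Ω = 100.2∠3.6° Ω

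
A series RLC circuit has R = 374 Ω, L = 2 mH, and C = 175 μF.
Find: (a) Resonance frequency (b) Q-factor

Step 1 — Resonance condition Im(Z)=0 gives ω₀ = 1/√(LC).
Step 2 — ω₀ = 1/√(0.002·0.000175) = 1690 rad/s.
Step 3 — f₀ = ω₀/(2π) = 269 Hz.
Step 4 — Series Q: Q = ω₀L/R = 1690·0.002/374 = 0.009039.

(a) f₀ = 269 Hz  (b) Q = 0.009039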